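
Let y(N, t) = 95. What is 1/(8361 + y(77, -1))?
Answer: 1/8456 ≈ 0.00011826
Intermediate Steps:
1/(8361 + y(77, -1)) = 1/(8361 + 95) = 1/8456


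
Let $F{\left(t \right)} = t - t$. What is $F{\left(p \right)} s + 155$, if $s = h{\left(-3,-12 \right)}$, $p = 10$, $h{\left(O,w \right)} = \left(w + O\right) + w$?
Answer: $155$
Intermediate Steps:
$h{\left(O,w \right)} = O + 2 w$ ($h{\left(O,w \right)} = \left(O + w\right) + w = O + 2 w$)
$s = -27$ ($s = -3 + 2 \left(-12\right) = -3 - 24 = -27$)
$F{\left(t \right)} = 0$
$F{\left(p \right)} s + 155 = 0 \left(-27\right) + 155 = 0 + 155 = 155$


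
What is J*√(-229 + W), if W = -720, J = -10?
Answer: -10*I*√949 ≈ -308.06*I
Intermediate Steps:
J*√(-229 + W) = -10*√(-229 - 720) = -10*I*√949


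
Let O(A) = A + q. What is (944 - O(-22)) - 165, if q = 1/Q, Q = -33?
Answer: 26434/33 ≈ 801.03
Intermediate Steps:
q = -1/33 (q = 1/(-33) = -1/33 ≈ -0.030303)
O(A) = -1/33 + A (O(A) = A - 1/33 = -1/33 + A)
(944 - O(-22)) - 165 = (944 - (-1/33 - 22)) - 165 = (944 - 1*(-727/33)) - 165 = (944 + 727/33) - 165 = 31879/33 - 165 = 26434/33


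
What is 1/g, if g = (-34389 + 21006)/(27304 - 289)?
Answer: -9005/4461 ≈ -2.0186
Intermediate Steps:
g = -4461/9005 (g = -13383/27015 = -13383*1/27015 = -4461/9005 ≈ -0.49539)
1/g = 1/(-4461/9005) = -9005/4461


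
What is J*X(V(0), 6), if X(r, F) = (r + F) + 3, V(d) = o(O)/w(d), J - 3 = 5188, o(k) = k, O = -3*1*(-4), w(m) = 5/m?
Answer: 46719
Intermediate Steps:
O = 12 (O = -3*(-4) = 12)
J = 5191 (J = 3 + 5188 = 5191)
V(d) = 12*d/5 (V(d) = 12/((5/d)) = 12*(d/5) = 12*d/5)
X(r, F) = 3 + F + r (X(r, F) = (F + r) + 3 = 3 + F + r)
J*X(V(0), 6) = 5191*(3 + 6 + (12/5)*0) = 5191*(3 + 6 + 0) = 5191*9 = 46719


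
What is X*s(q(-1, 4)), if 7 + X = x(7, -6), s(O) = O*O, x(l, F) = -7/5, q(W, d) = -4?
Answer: -672/5 ≈ -134.40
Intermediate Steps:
x(l, F) = -7/5 (x(l, F) = -7*⅕ = -7/5)
s(O) = O²
X = -42/5 (X = -7 - 7/5 = -42/5 ≈ -8.4000)
X*s(q(-1, 4)) = -42/5*(-4)² = -42/5*16 = -672/5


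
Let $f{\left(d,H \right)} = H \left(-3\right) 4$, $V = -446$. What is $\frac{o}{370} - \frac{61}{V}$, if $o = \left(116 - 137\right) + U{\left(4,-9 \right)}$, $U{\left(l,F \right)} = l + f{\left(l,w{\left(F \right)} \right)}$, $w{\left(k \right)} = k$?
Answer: $\frac{15789}{41255} \approx 0.38272$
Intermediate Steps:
$f{\left(d,H \right)} = - 12 H$ ($f{\left(d,H \right)} = - 3 H 4 = - 12 H$)
$U{\left(l,F \right)} = l - 12 F$
$o = 91$ ($o = \left(116 - 137\right) + \left(4 - -108\right) = -21 + \left(4 + 108\right) = -21 + 112 = 91$)
$\frac{o}{370} - \frac{61}{V} = \frac{91}{370} - \frac{61}{-446} = 91 \cdot \frac{1}{370} - - \frac{61}{446} = \frac{91}{370} + \frac{61}{446} = \frac{15789}{41255}$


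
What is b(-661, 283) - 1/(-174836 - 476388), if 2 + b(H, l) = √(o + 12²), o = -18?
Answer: -1302447/651224 + 3*√14 ≈ 9.2250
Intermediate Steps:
b(H, l) = -2 + 3*√14 (b(H, l) = -2 + √(-18 + 12²) = -2 + √(-18 + 144) = -2 + √126 = -2 + 3*√14)
b(-661, 283) - 1/(-174836 - 476388) = (-2 + 3*√14) - 1/(-174836 - 476388) = (-2 + 3*√14) - 1/(-651224) = (-2 + 3*√14) - 1*(-1/651224) = (-2 + 3*√14) + 1/651224 = -1302447/651224 + 3*√14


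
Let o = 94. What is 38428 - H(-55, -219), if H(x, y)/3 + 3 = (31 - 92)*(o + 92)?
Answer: 72475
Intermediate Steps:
H(x, y) = -34047 (H(x, y) = -9 + 3*((31 - 92)*(94 + 92)) = -9 + 3*(-61*186) = -9 + 3*(-11346) = -9 - 34038 = -34047)
38428 - H(-55, -219) = 38428 - 1*(-34047) = 38428 + 34047 = 72475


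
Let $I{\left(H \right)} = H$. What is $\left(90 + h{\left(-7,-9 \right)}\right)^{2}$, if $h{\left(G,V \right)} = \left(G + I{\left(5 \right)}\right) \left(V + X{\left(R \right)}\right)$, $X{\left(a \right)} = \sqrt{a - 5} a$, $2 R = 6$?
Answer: $11592 - 1296 i \sqrt{2} \approx 11592.0 - 1832.8 i$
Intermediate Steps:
$R = 3$ ($R = \frac{1}{2} \cdot 6 = 3$)
$X{\left(a \right)} = a \sqrt{-5 + a}$ ($X{\left(a \right)} = \sqrt{-5 + a} a = a \sqrt{-5 + a}$)
$h{\left(G,V \right)} = \left(5 + G\right) \left(V + 3 i \sqrt{2}\right)$ ($h{\left(G,V \right)} = \left(G + 5\right) \left(V + 3 \sqrt{-5 + 3}\right) = \left(5 + G\right) \left(V + 3 \sqrt{-2}\right) = \left(5 + G\right) \left(V + 3 i \sqrt{2}\right)$)
$\left(90 + h{\left(-7,-9 \right)}\right)^{2} = \left(90 + \left(5 \left(-9\right) - -63 + 15 i \sqrt{2} + 3 i \left(-7\right) \sqrt{2}\right)\right)^{2} = \left(90 + \left(-45 + 63 + 15 i \sqrt{2} - 21 i \sqrt{2}\right)\right)^{2} = \left(90 + \left(18 - 6 i \sqrt{2}\right)\right)^{2} = \left(108 - 6 i \sqrt{2}\right)^{2}$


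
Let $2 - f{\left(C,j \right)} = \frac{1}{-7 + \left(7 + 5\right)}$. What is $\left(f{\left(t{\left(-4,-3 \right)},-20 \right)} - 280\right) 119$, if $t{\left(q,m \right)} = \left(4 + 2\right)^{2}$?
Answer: $- \frac{165529}{5} \approx -33106.0$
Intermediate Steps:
$t{\left(q,m \right)} = 36$ ($t{\left(q,m \right)} = 6^{2} = 36$)
$f{\left(C,j \right)} = \frac{9}{5}$ ($f{\left(C,j \right)} = 2 - \frac{1}{-7 + \left(7 + 5\right)} = 2 - \frac{1}{-7 + 12} = 2 - \frac{1}{5} = \frac{9}{5}$)
$\left(f{\left(t{\left(-4,-3 \right)},-20 \right)} - 280\right) 119 = \left(\frac{9}{5} - 280\right) 119 = \left(- \frac{1391}{5}\right) 119 = - \frac{165529}{5}$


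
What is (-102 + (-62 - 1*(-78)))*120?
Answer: -10320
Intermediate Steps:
(-102 + (-62 - 1*(-78)))*120 = (-102 + (-62 + 78))*120 = (-102 + 16)*120 = -86*120 = -10320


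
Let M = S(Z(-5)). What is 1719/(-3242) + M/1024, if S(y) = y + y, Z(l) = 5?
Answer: -431959/829952 ≈ -0.52046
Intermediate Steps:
S(y) = 2*y
M = 10 (M = 2*5 = 10)
1719/(-3242) + M/1024 = 1719/(-3242) + 10/1024 = 1719*(-1/3242) + 10*(1/1024) = -1719/3242 + 5/512 = -431959/829952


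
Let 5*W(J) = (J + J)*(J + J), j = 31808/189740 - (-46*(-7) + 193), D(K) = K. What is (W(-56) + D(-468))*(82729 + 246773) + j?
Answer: 31897531355623/47435 ≈ 6.7245e+8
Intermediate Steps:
j = -24421073/47435 (j = 31808*(1/189740) - (322 + 193) = 7952/47435 - 1*515 = 7952/47435 - 515 = -24421073/47435 ≈ -514.83)
W(J) = 4*J²/5 (W(J) = ((J + J)*(J + J))/5 = ((2*J)*(2*J))/5 = (4*J²)/5 = 4*J²/5)
(W(-56) + D(-468))*(82729 + 246773) + j = ((⅘)*(-56)² - 468)*(82729 + 246773) - 24421073/47435 = ((⅘)*3136 - 468)*329502 - 24421073/47435 = (12544/5 - 468)*329502 - 24421073/47435 = (10204/5)*329502 - 24421073/47435 = 3362238408/5 - 24421073/47435 = 31897531355623/47435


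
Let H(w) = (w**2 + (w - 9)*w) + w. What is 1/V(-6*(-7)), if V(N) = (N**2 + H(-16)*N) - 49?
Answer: 1/28595 ≈ 3.4971e-5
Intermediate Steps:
H(w) = w + w**2 + w*(-9 + w) (H(w) = (w**2 + (-9 + w)*w) + w = (w**2 + w*(-9 + w)) + w = w + w**2 + w*(-9 + w))
V(N) = -49 + N**2 + 640*N (V(N) = (N**2 + (2*(-16)*(-4 - 16))*N) - 49 = (N**2 + (2*(-16)*(-20))*N) - 49 = (N**2 + 640*N) - 49 = -49 + N**2 + 640*N)
1/V(-6*(-7)) = 1/(-49 + (-6*(-7))**2 + 640*(-6*(-7))) = 1/(-49 + 42**2 + 640*42) = 1/(-49 + 1764 + 26880) = 1/28595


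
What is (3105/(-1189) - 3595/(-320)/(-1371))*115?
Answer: -31429501265/104327616 ≈ -301.26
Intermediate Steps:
(3105/(-1189) - 3595/(-320)/(-1371))*115 = (3105*(-1/1189) - 3595*(-1/320)*(-1/1371))*115 = (-3105/1189 + (719/64)*(-1/1371))*115 = (-3105/1189 - 719/87744)*115 = -273300011/104327616*115 = -31429501265/104327616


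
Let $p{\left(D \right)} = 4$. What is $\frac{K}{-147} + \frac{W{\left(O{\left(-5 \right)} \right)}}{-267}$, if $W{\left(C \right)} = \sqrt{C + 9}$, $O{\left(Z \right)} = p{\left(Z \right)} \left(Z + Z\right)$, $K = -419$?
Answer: $\frac{419}{147} - \frac{i \sqrt{31}}{267} \approx 2.8503 - 0.020853 i$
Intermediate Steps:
$O{\left(Z \right)} = 8 Z$ ($O{\left(Z \right)} = 4 \left(Z + Z\right) = 4 \cdot 2 Z = 8 Z$)
$W{\left(C \right)} = \sqrt{9 + C}$
$\frac{K}{-147} + \frac{W{\left(O{\left(-5 \right)} \right)}}{-267} = - \frac{419}{-147} + \frac{\sqrt{9 + 8 \left(-5\right)}}{-267} = \left(-419\right) \left(- \frac{1}{147}\right) + \sqrt{9 - 40} \left(- \frac{1}{267}\right) = \frac{419}{147} + \sqrt{-31} \left(- \frac{1}{267}\right) = \frac{419}{147} + i \sqrt{31} \left(- \frac{1}{267}\right) = \frac{419}{147} - \frac{i \sqrt{31}}{267}$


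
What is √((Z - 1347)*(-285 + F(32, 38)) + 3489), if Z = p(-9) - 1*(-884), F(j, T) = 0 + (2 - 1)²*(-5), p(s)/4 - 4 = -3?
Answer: √136599 ≈ 369.59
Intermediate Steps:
p(s) = 4 (p(s) = 16 + 4*(-3) = 16 - 12 = 4)
F(j, T) = -5 (F(j, T) = 0 + 1²*(-5) = 0 + 1*(-5) = 0 - 5 = -5)
Z = 888 (Z = 4 - 1*(-884) = 4 + 884 = 888)
√((Z - 1347)*(-285 + F(32, 38)) + 3489) = √((888 - 1347)*(-285 - 5) + 3489) = √(-459*(-290) + 3489) = √(133110 + 3489) = √136599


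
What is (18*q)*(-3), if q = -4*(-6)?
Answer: -1296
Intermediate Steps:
q = 24
(18*q)*(-3) = (18*24)*(-3) = 432*(-3) = -1296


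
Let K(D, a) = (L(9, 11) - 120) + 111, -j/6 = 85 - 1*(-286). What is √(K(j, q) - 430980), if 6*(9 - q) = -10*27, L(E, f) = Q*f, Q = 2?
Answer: I*√430967 ≈ 656.48*I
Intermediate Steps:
j = -2226 (j = -6*(85 - 1*(-286)) = -6*(85 + 286) = -6*371 = -2226)
L(E, f) = 2*f
q = 54 (q = 9 - (-5)*27/3 = 9 - ⅙*(-270) = 9 + 45 = 54)
K(D, a) = 13 (K(D, a) = (2*11 - 120) + 111 = (22 - 120) + 111 = -98 + 111 = 13)
√(K(j, q) - 430980) = √(13 - 430980) = √(-430967) = I*√430967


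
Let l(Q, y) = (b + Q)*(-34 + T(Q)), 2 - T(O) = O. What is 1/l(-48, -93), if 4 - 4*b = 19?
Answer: -1/828 ≈ -0.0012077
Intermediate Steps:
b = -15/4 (b = 1 - 1/4*19 = 1 - 19/4 = -15/4 ≈ -3.7500)
T(O) = 2 - O
l(Q, y) = (-32 - Q)*(-15/4 + Q) (l(Q, y) = (-15/4 + Q)*(-34 + (2 - Q)) = (-15/4 + Q)*(-32 - Q) = (-32 - Q)*(-15/4 + Q))
1/l(-48, -93) = 1/(120 - 1*(-48)**2 - 113/4*(-48)) = 1/(120 - 1*2304 + 1356) = 1/(120 - 2304 + 1356) = 1/(-828) = -1/828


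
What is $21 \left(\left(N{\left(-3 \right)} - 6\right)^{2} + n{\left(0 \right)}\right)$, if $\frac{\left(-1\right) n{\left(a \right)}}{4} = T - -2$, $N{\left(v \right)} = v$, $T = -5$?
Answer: $1953$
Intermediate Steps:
$n{\left(a \right)} = 12$ ($n{\left(a \right)} = - 4 \left(-5 - -2\right) = - 4 \left(-5 + 2\right) = \left(-4\right) \left(-3\right) = 12$)
$21 \left(\left(N{\left(-3 \right)} - 6\right)^{2} + n{\left(0 \right)}\right) = 21 \left(\left(-3 - 6\right)^{2} + 12\right) = 21 \left(\left(-9\right)^{2} + 12\right) = 21 \left(81 + 12\right) = 21 \cdot 93 = 1953$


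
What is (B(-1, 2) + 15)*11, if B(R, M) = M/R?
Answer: 143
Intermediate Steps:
(B(-1, 2) + 15)*11 = (2/(-1) + 15)*11 = (2*(-1) + 15)*11 = (-2 + 15)*11 = 13*11 = 143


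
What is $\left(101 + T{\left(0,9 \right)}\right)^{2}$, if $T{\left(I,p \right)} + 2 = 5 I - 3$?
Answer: $9216$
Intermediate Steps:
$T{\left(I,p \right)} = -5 + 5 I$ ($T{\left(I,p \right)} = -2 + \left(5 I - 3\right) = -2 + \left(-3 + 5 I\right) = -5 + 5 I$)
$\left(101 + T{\left(0,9 \right)}\right)^{2} = \left(101 + \left(-5 + 5 \cdot 0\right)\right)^{2} = \left(101 + \left(-5 + 0\right)\right)^{2} = \left(101 - 5\right)^{2} = 96^{2} = 9216$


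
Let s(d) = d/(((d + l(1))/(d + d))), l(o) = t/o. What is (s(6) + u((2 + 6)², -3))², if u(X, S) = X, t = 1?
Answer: 270400/49 ≈ 5518.4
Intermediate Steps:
l(o) = 1/o
s(d) = 2*d²/(1 + d) (s(d) = d/(((d + 1/1)/(d + d))) = d/(((d + 1)/((2*d)))) = d/(((1 + d)*(1/(2*d)))) = d/(((1 + d)/(2*d))) = d*(2*d/(1 + d)) = 2*d²/(1 + d))
(s(6) + u((2 + 6)², -3))² = (2*6²/(1 + 6) + (2 + 6)²)² = (2*36/7 + 8²)² = (2*36*(⅐) + 64)² = (72/7 + 64)² = (520/7)² = 270400/49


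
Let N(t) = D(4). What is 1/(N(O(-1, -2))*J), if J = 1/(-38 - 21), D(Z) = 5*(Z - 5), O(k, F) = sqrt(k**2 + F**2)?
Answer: 59/5 ≈ 11.800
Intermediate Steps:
O(k, F) = sqrt(F**2 + k**2)
D(Z) = -25 + 5*Z (D(Z) = 5*(-5 + Z) = -25 + 5*Z)
N(t) = -5 (N(t) = -25 + 5*4 = -25 + 20 = -5)
J = -1/59 (J = 1/(-59) = -1/59 ≈ -0.016949)
1/(N(O(-1, -2))*J) = 1/(-5*(-1/59)) = 1/(5/59) = 59/5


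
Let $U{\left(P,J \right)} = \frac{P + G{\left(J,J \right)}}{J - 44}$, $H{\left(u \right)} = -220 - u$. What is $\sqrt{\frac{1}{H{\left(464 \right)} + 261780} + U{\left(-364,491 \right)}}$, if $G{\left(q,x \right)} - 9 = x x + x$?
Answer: $\frac{\sqrt{22686675796272202}}{6483884} \approx 23.23$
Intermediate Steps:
$G{\left(q,x \right)} = 9 + x + x^{2}$ ($G{\left(q,x \right)} = 9 + \left(x x + x\right) = 9 + \left(x^{2} + x\right) = 9 + \left(x + x^{2}\right) = 9 + x + x^{2}$)
$U{\left(P,J \right)} = \frac{9 + J + P + J^{2}}{-44 + J}$ ($U{\left(P,J \right)} = \frac{P + \left(9 + J + J^{2}\right)}{J - 44} = \frac{9 + J + P + J^{2}}{-44 + J}$)
$\sqrt{\frac{1}{H{\left(464 \right)} + 261780} + U{\left(-364,491 \right)}} = \sqrt{\frac{1}{\left(-220 - 464\right) + 261780} + \frac{9 + 491 - 364 + 491^{2}}{-44 + 491}} = \sqrt{\frac{1}{\left(-220 - 464\right) + 261780} + \frac{9 + 491 - 364 + 241081}{447}} = \sqrt{\frac{1}{-684 + 261780} + \frac{1}{447} \cdot 241217} = \sqrt{\frac{1}{261096} + \frac{241217}{447}} = \sqrt{\frac{6997866031}{12967768}} = \frac{\sqrt{22686675796272202}}{6483884}$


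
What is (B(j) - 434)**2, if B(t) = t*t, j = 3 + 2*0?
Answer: 180625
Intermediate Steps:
j = 3 (j = 3 + 0 = 3)
B(t) = t**2
(B(j) - 434)**2 = (3**2 - 434)**2 = (9 - 434)**2 = (-425)**2 = 180625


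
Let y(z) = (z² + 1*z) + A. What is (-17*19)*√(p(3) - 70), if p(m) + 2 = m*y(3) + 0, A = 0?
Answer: -1938*I ≈ -1938.0*I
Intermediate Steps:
y(z) = z + z² (y(z) = (z² + 1*z) + 0 = (z² + z) + 0 = (z + z²) + 0 = z + z²)
p(m) = -2 + 12*m (p(m) = -2 + (m*(3*(1 + 3)) + 0) = -2 + (m*(3*4) + 0) = -2 + (m*12 + 0) = -2 + (12*m + 0) = -2 + 12*m)
(-17*19)*√(p(3) - 70) = (-17*19)*√((-2 + 12*3) - 70) = -323*√((-2 + 36) - 70) = -323*√(34 - 70) = -1938*I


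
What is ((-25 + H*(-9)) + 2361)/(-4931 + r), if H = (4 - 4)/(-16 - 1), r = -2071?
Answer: -1168/3501 ≈ -0.33362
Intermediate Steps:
H = 0 (H = 0/(-17) = 0*(-1/17) = 0)
((-25 + H*(-9)) + 2361)/(-4931 + r) = ((-25 + 0*(-9)) + 2361)/(-4931 - 2071) = ((-25 + 0) + 2361)/(-7002) = (-25 + 2361)*(-1/7002) = 2336*(-1/7002) = -1168/3501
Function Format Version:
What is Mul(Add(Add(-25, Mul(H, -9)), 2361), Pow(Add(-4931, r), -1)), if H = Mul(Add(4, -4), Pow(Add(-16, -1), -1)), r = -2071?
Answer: Rational(-1168, 3501) ≈ -0.33362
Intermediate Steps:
H = 0 (H = Mul(0, Pow(-17, -1)) = Mul(0, Rational(-1, 17)) = 0)
Mul(Add(Add(-25, Mul(H, -9)), 2361), Pow(Add(-4931, r), -1)) = Mul(Add(Add(-25, Mul(0, -9)), 2361), Pow(Add(-4931, -2071), -1)) = Mul(Add(Add(-25, 0), 2361), Pow(-7002, -1)) = Mul(Add(-25, 2361), Rational(-1, 7002)) = Mul(2336, Rational(-1, 7002)) = Rational(-1168, 3501)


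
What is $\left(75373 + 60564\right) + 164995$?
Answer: $300932$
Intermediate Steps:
$\left(75373 + 60564\right) + 164995 = 135937 + 164995 = 300932$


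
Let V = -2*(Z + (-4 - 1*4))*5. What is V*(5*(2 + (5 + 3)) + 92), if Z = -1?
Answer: 12780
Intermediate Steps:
V = 90 (V = -2*(-1 + (-4 - 1*4))*5 = -2*(-1 + (-4 - 4))*5 = -2*(-1 - 8)*5 = -2*(-9)*5 = 18*5 = 90)
V*(5*(2 + (5 + 3)) + 92) = 90*(5*(2 + (5 + 3)) + 92) = 90*(5*(2 + 8) + 92) = 90*(5*10 + 92) = 90*(50 + 92) = 90*142 = 12780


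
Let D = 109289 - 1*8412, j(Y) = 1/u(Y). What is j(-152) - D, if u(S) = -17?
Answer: -1714910/17 ≈ -1.0088e+5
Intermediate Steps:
j(Y) = -1/17 (j(Y) = 1/(-17) = -1/17)
D = 100877 (D = 109289 - 8412 = 100877)
j(-152) - D = -1/17 - 1*100877 = -1/17 - 100877 = -1714910/17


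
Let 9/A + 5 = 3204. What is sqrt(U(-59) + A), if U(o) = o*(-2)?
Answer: sqrt(1207593709)/3199 ≈ 10.863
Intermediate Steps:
A = 9/3199 (A = 9/(-5 + 3204) = 9/3199 ≈ 0.0028134)
U(o) = -2*o
sqrt(U(-59) + A) = sqrt(-2*(-59) + 9/3199) = sqrt(118 + 9/3199) = sqrt(377491/3199) = sqrt(1207593709)/3199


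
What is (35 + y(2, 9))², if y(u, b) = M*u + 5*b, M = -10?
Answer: 3600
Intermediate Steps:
y(u, b) = -10*u + 5*b
(35 + y(2, 9))² = (35 + (-10*2 + 5*9))² = (35 + (-20 + 45))² = (35 + 25)² = 60² = 3600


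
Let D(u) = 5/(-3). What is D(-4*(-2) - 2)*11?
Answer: -55/3 ≈ -18.333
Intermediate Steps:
D(u) = -5/3 (D(u) = 5*(-⅓) = -5/3)
D(-4*(-2) - 2)*11 = -5/3*11 = -55/3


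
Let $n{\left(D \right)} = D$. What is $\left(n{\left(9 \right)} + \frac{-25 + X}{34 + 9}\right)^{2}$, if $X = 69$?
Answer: $\frac{185761}{1849} \approx 100.47$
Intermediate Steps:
$\left(n{\left(9 \right)} + \frac{-25 + X}{34 + 9}\right)^{2} = \left(9 + \frac{-25 + 69}{34 + 9}\right)^{2} = \left(9 + \frac{44}{43}\right)^{2} = \left(\frac{431}{43}\right)^{2} = \frac{185761}{1849}$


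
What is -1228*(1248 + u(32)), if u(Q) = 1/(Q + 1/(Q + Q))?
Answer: -3140261248/2049 ≈ -1.5326e+6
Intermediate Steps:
u(Q) = 1/(Q + 1/(2*Q))
-1228*(1248 + u(32)) = -1228*(1248 + 2*32/(1 + 2*32²)) = -1228*(1248 + 2*32/(1 + 2*1024)) = -1228*(1248 + 2*32/(1 + 2048)) = -1228*(1248 + 2*32/2049) = -1228*(1248 + 2*32*(1/2049)) = -1228*(1248 + 64/2049) = -1228*2557216/2049 = -3140261248/2049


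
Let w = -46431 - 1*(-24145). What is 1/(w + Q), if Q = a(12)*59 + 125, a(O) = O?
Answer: -1/21453 ≈ -4.6614e-5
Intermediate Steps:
Q = 833 (Q = 12*59 + 125 = 708 + 125 = 833)
w = -22286 (w = -46431 + 24145 = -22286)
1/(w + Q) = 1/(-22286 + 833) = 1/(-21453) = -1/21453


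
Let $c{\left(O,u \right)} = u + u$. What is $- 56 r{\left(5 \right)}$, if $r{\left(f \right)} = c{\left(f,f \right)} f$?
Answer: $-2800$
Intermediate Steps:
$c{\left(O,u \right)} = 2 u$
$r{\left(f \right)} = 2 f^{2}$ ($r{\left(f \right)} = 2 f f = 2 f^{2}$)
$- 56 r{\left(5 \right)} = - 56 \cdot 2 \cdot 5^{2} = - 56 \cdot 2 \cdot 25 = \left(-56\right) 50 = -2800$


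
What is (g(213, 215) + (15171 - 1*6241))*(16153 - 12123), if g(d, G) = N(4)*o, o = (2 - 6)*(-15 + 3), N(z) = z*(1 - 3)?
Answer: 34440380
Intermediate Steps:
N(z) = -2*z (N(z) = z*(-2) = -2*z)
o = 48 (o = -4*(-12) = 48)
g(d, G) = -384 (g(d, G) = -2*4*48 = -8*48 = -384)
(g(213, 215) + (15171 - 1*6241))*(16153 - 12123) = (-384 + (15171 - 1*6241))*(16153 - 12123) = (-384 + (15171 - 6241))*4030 = (-384 + 8930)*4030 = 8546*4030 = 34440380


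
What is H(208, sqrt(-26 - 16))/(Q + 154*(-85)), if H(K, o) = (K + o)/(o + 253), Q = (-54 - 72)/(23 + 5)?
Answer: 2*(-sqrt(42) + 208*I)/(26189*(sqrt(42) - 253*I)) ≈ -6.2794e-5 - 3.4771e-7*I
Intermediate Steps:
Q = -9/2 (Q = -126/28 = -126*1/28 = -9/2 ≈ -4.5000)
H(K, o) = (K + o)/(253 + o)
H(208, sqrt(-26 - 16))/(Q + 154*(-85)) = ((208 + sqrt(-26 - 16))/(253 + sqrt(-26 - 16)))/(-9/2 + 154*(-85)) = ((208 + sqrt(-42))/(253 + sqrt(-42)))/(-9/2 - 13090) = ((208 + I*sqrt(42))/(253 + I*sqrt(42)))/(-26189/2) = ((208 + I*sqrt(42))/(253 + I*sqrt(42)))*(-2/26189) = -2*(208 + I*sqrt(42))/(26189*(253 + I*sqrt(42)))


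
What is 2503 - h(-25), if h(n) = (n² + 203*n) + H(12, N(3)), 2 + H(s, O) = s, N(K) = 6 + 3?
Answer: 6943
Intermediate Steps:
N(K) = 9
H(s, O) = -2 + s
h(n) = 10 + n² + 203*n (h(n) = (n² + 203*n) + (-2 + 12) = (n² + 203*n) + 10 = 10 + n² + 203*n)
2503 - h(-25) = 2503 - (10 + (-25)² + 203*(-25)) = 2503 - (10 + 625 - 5075) = 2503 - 1*(-4440) = 2503 + 4440 = 6943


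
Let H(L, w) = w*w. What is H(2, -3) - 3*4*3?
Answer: -27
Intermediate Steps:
H(L, w) = w²
H(2, -3) - 3*4*3 = (-3)² - 3*4*3 = 9 - 12*3 = 9 - 36 = -27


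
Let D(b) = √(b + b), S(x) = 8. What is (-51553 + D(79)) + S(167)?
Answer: -51545 + √158 ≈ -51532.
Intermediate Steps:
D(b) = √2*√b (D(b) = √(2*b) = √2*√b)
(-51553 + D(79)) + S(167) = (-51553 + √2*√79) + 8 = (-51553 + √158) + 8 = -51545 + √158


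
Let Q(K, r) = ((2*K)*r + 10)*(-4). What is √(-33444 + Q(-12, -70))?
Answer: 46*I*√19 ≈ 200.51*I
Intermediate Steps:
Q(K, r) = -40 - 8*K*r (Q(K, r) = (2*K*r + 10)*(-4) = (10 + 2*K*r)*(-4) = -40 - 8*K*r)
√(-33444 + Q(-12, -70)) = √(-33444 + (-40 - 8*(-12)*(-70))) = √(-33444 + (-40 - 6720)) = √(-33444 - 6760) = √(-40204) = 46*I*√19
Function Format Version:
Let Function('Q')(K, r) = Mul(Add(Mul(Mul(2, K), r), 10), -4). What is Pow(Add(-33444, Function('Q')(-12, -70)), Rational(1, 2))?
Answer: Mul(46, I, Pow(19, Rational(1, 2))) ≈ Mul(200.51, I)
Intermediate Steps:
Function('Q')(K, r) = Add(-40, Mul(-8, K, r)) (Function('Q')(K, r) = Mul(Add(Mul(2, K, r), 10), -4) = Mul(Add(10, Mul(2, K, r)), -4) = Add(-40, Mul(-8, K, r)))
Pow(Add(-33444, Function('Q')(-12, -70)), Rational(1, 2)) = Pow(Add(-33444, Add(-40, Mul(-8, -12, -70))), Rational(1, 2)) = Pow(Add(-33444, Add(-40, -6720)), Rational(1, 2)) = Pow(Add(-33444, -6760), Rational(1, 2)) = Pow(-40204, Rational(1, 2)) = Mul(46, I, Pow(19, Rational(1, 2)))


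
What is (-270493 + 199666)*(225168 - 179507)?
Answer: -3234031647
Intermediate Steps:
(-270493 + 199666)*(225168 - 179507) = -70827*45661 = -3234031647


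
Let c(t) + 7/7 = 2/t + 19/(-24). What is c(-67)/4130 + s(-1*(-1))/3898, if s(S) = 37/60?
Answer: -3660967/12943386960 ≈ -0.00028284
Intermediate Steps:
s(S) = 37/60 (s(S) = 37*(1/60) = 37/60)
c(t) = -43/24 + 2/t (c(t) = -1 + (2/t + 19/(-24)) = -1 + (2/t + 19*(-1/24)) = -1 + (2/t - 19/24) = -1 + (-19/24 + 2/t) = -43/24 + 2/t)
c(-67)/4130 + s(-1*(-1))/3898 = (-43/24 + 2/(-67))/4130 + (37/60)/3898 = (-43/24 + 2*(-1/67))*(1/4130) + (37/60)*(1/3898) = (-43/24 - 2/67)*(1/4130) + 37/233880 = -2929/1608*1/4130 + 37/233880 = -2929/6641040 + 37/233880 = -3660967/12943386960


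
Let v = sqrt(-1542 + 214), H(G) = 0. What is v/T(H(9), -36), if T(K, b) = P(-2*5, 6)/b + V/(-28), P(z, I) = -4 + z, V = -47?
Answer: 1008*I*sqrt(83)/521 ≈ 17.626*I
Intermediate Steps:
v = 4*I*sqrt(83) (v = sqrt(-1328) = 4*I*sqrt(83) ≈ 36.442*I)
T(K, b) = 47/28 - 14/b (T(K, b) = (-4 - 2*5)/b - 47/(-28) = (-4 - 10)/b - 47*(-1/28) = -14/b + 47/28 = 47/28 - 14/b)
v/T(H(9), -36) = (4*I*sqrt(83))/(47/28 - 14/(-36)) = (4*I*sqrt(83))/(47/28 - 14*(-1/36)) = (4*I*sqrt(83))/(47/28 + 7/18) = (4*I*sqrt(83))/(521/252) = (4*I*sqrt(83))*(252/521) = 1008*I*sqrt(83)/521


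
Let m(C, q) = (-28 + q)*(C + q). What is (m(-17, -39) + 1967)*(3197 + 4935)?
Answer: 46506908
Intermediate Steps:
(m(-17, -39) + 1967)*(3197 + 4935) = (((-39)² - 28*(-17) - 28*(-39) - 17*(-39)) + 1967)*(3197 + 4935) = ((1521 + 476 + 1092 + 663) + 1967)*8132 = (3752 + 1967)*8132 = 5719*8132 = 46506908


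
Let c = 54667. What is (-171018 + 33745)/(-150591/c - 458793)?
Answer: 7504303091/25080987522 ≈ 0.29920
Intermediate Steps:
(-171018 + 33745)/(-150591/c - 458793) = (-171018 + 33745)/(-150591/54667 - 458793) = -137273/(-150591*1/54667 - 458793) = -137273/(-150591/54667 - 458793) = -137273/(-25080987522/54667) = -137273*(-54667/25080987522) = 7504303091/25080987522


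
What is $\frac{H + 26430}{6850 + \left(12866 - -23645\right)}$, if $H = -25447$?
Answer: $\frac{983}{43361} \approx 0.02267$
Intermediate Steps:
$\frac{H + 26430}{6850 + \left(12866 - -23645\right)} = \frac{-25447 + 26430}{6850 + \left(12866 - -23645\right)} = \frac{983}{6850 + \left(12866 + 23645\right)} = \frac{983}{6850 + 36511} = \frac{983}{43361}$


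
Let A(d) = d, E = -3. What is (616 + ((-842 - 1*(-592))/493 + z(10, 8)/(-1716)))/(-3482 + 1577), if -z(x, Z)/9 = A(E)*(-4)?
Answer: -14465357/44766865 ≈ -0.32313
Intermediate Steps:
z(x, Z) = -108 (z(x, Z) = -(-27)*(-4) = -9*12 = -108)
(616 + ((-842 - 1*(-592))/493 + z(10, 8)/(-1716)))/(-3482 + 1577) = (616 + ((-842 - 1*(-592))/493 - 108/(-1716)))/(-3482 + 1577) = (616 + ((-842 + 592)*(1/493) - 108*(-1/1716)))/(-1905) = (616 + (-250*1/493 + 9/143))*(-1/1905) = (616 + (-250/493 + 9/143))*(-1/1905) = (616 - 31313/70499)*(-1/1905) = (43396071/70499)*(-1/1905) = -14465357/44766865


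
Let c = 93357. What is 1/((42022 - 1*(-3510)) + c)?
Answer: 1/138889 ≈ 7.2000e-6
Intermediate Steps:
1/((42022 - 1*(-3510)) + c) = 1/((42022 - 1*(-3510)) + 93357) = 1/((42022 + 3510) + 93357) = 1/(45532 + 93357) = 1/138889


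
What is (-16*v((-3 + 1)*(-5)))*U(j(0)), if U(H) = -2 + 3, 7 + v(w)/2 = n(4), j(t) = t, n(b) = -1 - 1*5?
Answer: 416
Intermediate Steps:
n(b) = -6 (n(b) = -1 - 5 = -6)
v(w) = -26 (v(w) = -14 + 2*(-6) = -14 - 12 = -26)
U(H) = 1
(-16*v((-3 + 1)*(-5)))*U(j(0)) = -16*(-26)*1 = 416*1 = 416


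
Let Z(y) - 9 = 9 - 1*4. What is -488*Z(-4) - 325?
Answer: -7157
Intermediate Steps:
Z(y) = 14 (Z(y) = 9 + (9 - 1*4) = 9 + (9 - 4) = 9 + 5 = 14)
-488*Z(-4) - 325 = -488*14 - 325 = -6832 - 325 = -7157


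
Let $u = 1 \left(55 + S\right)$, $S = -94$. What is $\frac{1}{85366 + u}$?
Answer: $\frac{1}{85327} \approx 1.172 \cdot 10^{-5}$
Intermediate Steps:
$u = -39$ ($u = 1 \left(55 - 94\right) = 1 \left(-39\right) = -39$)
$\frac{1}{85366 + u} = \frac{1}{85366 - 39} = \frac{1}{85327}$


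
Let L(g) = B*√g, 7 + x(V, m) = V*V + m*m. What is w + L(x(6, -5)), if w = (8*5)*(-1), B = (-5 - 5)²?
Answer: -40 + 300*√6 ≈ 694.85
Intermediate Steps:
B = 100 (B = (-10)² = 100)
x(V, m) = -7 + V² + m² (x(V, m) = -7 + (V*V + m*m) = -7 + (V² + m²) = -7 + V² + m²)
L(g) = 100*√g
w = -40 (w = 40*(-1) = -40)
w + L(x(6, -5)) = -40 + 100*√(-7 + 6² + (-5)²) = -40 + 100*√(-7 + 36 + 25) = -40 + 100*√54 = -40 + 100*(3*√6) = -40 + 300*√6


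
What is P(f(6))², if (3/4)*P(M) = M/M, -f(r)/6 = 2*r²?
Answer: 16/9 ≈ 1.7778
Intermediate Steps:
f(r) = -12*r²
P(M) = 4/3 (P(M) = 4*(M/M)/3 = (4/3)*1 = 4/3)
P(f(6))² = (4/3)² = 16/9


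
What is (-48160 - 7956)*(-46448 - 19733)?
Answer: 3713812996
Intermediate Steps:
(-48160 - 7956)*(-46448 - 19733) = -56116*(-66181) = 3713812996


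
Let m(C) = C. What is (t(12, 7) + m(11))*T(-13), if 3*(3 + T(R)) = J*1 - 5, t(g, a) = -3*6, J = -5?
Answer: 133/3 ≈ 44.333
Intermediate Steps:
t(g, a) = -18
T(R) = -19/3 (T(R) = -3 + (-5*1 - 5)/3 = -3 + (-5 - 5)/3 = -3 + (⅓)*(-10) = -3 - 10/3 = -19/3)
(t(12, 7) + m(11))*T(-13) = (-18 + 11)*(-19/3) = -7*(-19/3) = 133/3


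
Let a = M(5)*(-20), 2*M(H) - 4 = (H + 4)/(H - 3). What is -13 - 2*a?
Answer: 157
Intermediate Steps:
M(H) = 2 + (4 + H)/(2*(-3 + H)) (M(H) = 2 + ((H + 4)/(H - 3))/2 = 2 + ((4 + H)/(-3 + H))/2 = 2 + (4 + H)/(2*(-3 + H)))
a = -85 (a = ((-8 + 5*5)/(2*(-3 + 5)))*(-20) = ((½)*(-8 + 25)/2)*(-20) = ((½)*(½)*17)*(-20) = (17/4)*(-20) = -85)
-13 - 2*a = -13 - 2*(-85) = -13 + 170 = 157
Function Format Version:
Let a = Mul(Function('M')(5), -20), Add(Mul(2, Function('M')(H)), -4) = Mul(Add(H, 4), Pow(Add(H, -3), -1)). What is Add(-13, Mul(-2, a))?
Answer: 157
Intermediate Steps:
Function('M')(H) = Add(2, Mul(Rational(1, 2), Pow(Add(-3, H), -1), Add(4, H))) (Function('M')(H) = Add(2, Mul(Rational(1, 2), Mul(Add(H, 4), Pow(Add(H, -3), -1)))) = Add(2, Mul(Rational(1, 2), Mul(Add(4, H), Pow(Add(-3, H), -1)))) = Add(2, Mul(Rational(1, 2), Mul(Pow(Add(-3, H), -1), Add(4, H)))) = Add(2, Mul(Rational(1, 2), Pow(Add(-3, H), -1), Add(4, H))))
a = -85 (a = Mul(Mul(Rational(1, 2), Pow(Add(-3, 5), -1), Add(-8, Mul(5, 5))), -20) = Mul(Mul(Rational(1, 2), Pow(2, -1), Add(-8, 25)), -20) = Mul(Mul(Rational(1, 2), Rational(1, 2), 17), -20) = Mul(Rational(17, 4), -20) = -85)
Add(-13, Mul(-2, a)) = Add(-13, Mul(-2, -85)) = Add(-13, 170) = 157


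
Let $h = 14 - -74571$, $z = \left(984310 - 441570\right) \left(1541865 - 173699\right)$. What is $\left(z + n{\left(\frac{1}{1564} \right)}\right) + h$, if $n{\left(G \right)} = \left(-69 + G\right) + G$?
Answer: $\frac{580680738676393}{782} \approx 7.4256 \cdot 10^{11}$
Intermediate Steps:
$z = 742558414840$ ($z = 542740 \cdot 1368166 = 742558414840$)
$n{\left(G \right)} = -69 + 2 G$
$h = 74585$ ($h = 14 + 74571 = 74585$)
$\left(z + n{\left(\frac{1}{1564} \right)}\right) + h = \left(742558414840 - \left(69 - \frac{2}{1564}\right)\right) + 74585 = \left(742558414840 + \left(-69 + 2 \cdot \frac{1}{1564}\right)\right) + 74585 = \left(742558414840 + \left(-69 + \frac{1}{782}\right)\right) + 74585 = \left(742558414840 - \frac{53957}{782}\right) + 74585 = \frac{580680680350923}{782} + 74585 = \frac{580680738676393}{782}$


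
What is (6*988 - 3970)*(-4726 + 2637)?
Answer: -4090262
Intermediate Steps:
(6*988 - 3970)*(-4726 + 2637) = (5928 - 3970)*(-2089) = 1958*(-2089) = -4090262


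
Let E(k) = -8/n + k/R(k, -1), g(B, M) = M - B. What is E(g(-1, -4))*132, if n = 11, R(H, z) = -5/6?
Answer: 1896/5 ≈ 379.20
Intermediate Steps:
R(H, z) = -⅚ (R(H, z) = -5*⅙ = -⅚)
E(k) = -8/11 - 6*k/5 (E(k) = -8/11 + k/(-⅚) = -8*1/11 + k*(-6/5) = -8/11 - 6*k/5)
E(g(-1, -4))*132 = (-8/11 - 6*(-4 - 1*(-1))/5)*132 = (-8/11 - 6*(-4 + 1)/5)*132 = (-8/11 - 6/5*(-3))*132 = (-8/11 + 18/5)*132 = (158/55)*132 = 1896/5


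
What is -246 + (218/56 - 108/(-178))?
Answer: -601819/2492 ≈ -241.50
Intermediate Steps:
-246 + (218/56 - 108/(-178)) = -246 + (218*(1/56) - 108*(-1/178)) = -246 + (109/28 + 54/89) = -246 + 11213/2492 = -601819/2492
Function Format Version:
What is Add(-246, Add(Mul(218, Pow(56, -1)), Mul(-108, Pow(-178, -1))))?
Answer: Rational(-601819, 2492) ≈ -241.50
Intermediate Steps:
Add(-246, Add(Mul(218, Pow(56, -1)), Mul(-108, Pow(-178, -1)))) = Add(-246, Add(Mul(218, Rational(1, 56)), Mul(-108, Rational(-1, 178)))) = Add(-246, Add(Rational(109, 28), Rational(54, 89))) = Add(-246, Rational(11213, 2492)) = Rational(-601819, 2492)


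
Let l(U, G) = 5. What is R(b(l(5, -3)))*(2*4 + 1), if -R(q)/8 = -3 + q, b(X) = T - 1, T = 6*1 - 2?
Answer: 0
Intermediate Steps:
T = 4 (T = 6 - 2 = 4)
b(X) = 3 (b(X) = 4 - 1 = 3)
R(q) = 24 - 8*q (R(q) = -8*(-3 + q) = 24 - 8*q)
R(b(l(5, -3)))*(2*4 + 1) = (24 - 8*3)*(2*4 + 1) = (24 - 24)*(8 + 1) = 0*9 = 0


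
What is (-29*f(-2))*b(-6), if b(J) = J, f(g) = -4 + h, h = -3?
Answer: -1218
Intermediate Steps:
f(g) = -7 (f(g) = -4 - 3 = -7)
(-29*f(-2))*b(-6) = -29*(-7)*(-6) = 203*(-6) = -1218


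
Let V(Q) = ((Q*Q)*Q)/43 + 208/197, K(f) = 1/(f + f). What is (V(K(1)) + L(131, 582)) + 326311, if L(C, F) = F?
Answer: 22152956573/67768 ≈ 3.2689e+5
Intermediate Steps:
K(f) = 1/(2*f)
V(Q) = 208/197 + Q³/43 (V(Q) = (Q²*Q)*(1/43) + 208*(1/197) = Q³*(1/43) + 208/197 = Q³/43 + 208/197 = 208/197 + Q³/43)
(V(K(1)) + L(131, 582)) + 326311 = ((208/197 + ((½)/1)³/43) + 582) + 326311 = ((208/197 + ((½)*1)³/43) + 582) + 326311 = ((208/197 + (½)³/43) + 582) + 326311 = ((208/197 + (1/43)*(⅛)) + 582) + 326311 = ((208/197 + 1/344) + 582) + 326311 = (71749/67768 + 582) + 326311 = 39512725/67768 + 326311 = 22152956573/67768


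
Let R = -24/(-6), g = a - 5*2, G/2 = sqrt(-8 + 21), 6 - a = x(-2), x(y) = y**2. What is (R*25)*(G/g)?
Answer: -25*sqrt(13) ≈ -90.139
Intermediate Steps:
a = 2 (a = 6 - 1*(-2)**2 = 6 - 1*4 = 6 - 4 = 2)
G = 2*sqrt(13) (G = 2*sqrt(-8 + 21) = 2*sqrt(13) ≈ 7.2111)
g = -8 (g = 2 - 5*2 = 2 - 10 = -8)
R = 4 (R = -24*(-1/6) = 4)
(R*25)*(G/g) = (4*25)*((2*sqrt(13))/(-8)) = 100*((2*sqrt(13))*(-1/8)) = 100*(-sqrt(13)/4) = -25*sqrt(13)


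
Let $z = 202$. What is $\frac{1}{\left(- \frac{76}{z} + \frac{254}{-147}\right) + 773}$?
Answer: $\frac{14847}{11445491} \approx 0.0012972$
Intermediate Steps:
$\frac{1}{\left(- \frac{76}{z} + \frac{254}{-147}\right) + 773} = \frac{1}{\left(- \frac{76}{202} + \frac{254}{-147}\right) + 773} = \frac{1}{\left(\left(-76\right) \frac{1}{202} + 254 \left(- \frac{1}{147}\right)\right) + 773} = \frac{1}{\left(- \frac{38}{101} - \frac{254}{147}\right) + 773} = \frac{1}{- \frac{31240}{14847} + 773} = \frac{1}{\frac{11445491}{14847}} = \frac{14847}{11445491}$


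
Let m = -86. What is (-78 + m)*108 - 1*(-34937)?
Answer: 17225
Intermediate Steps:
(-78 + m)*108 - 1*(-34937) = (-78 - 86)*108 - 1*(-34937) = -164*108 + 34937 = -17712 + 34937 = 17225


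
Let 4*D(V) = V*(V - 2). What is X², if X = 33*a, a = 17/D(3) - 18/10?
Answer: 11854249/25 ≈ 4.7417e+5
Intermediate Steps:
D(V) = V*(-2 + V)/4 (D(V) = (V*(V - 2))/4 = (V*(-2 + V))/4 = V*(-2 + V)/4)
a = 313/15 (a = 17/(((¼)*3*(-2 + 3))) - 18/10 = 17/(((¼)*3*1)) - 18*⅒ = 17/(¾) - 9/5 = 17*(4/3) - 9/5 = 68/3 - 9/5 = 313/15 ≈ 20.867)
X = 3443/5 (X = 33*(313/15) = 3443/5 ≈ 688.60)
X² = (3443/5)² = 11854249/25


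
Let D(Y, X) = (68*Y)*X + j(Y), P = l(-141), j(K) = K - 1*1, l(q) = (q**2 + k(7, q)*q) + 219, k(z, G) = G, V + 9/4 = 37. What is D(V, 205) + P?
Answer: 2097719/4 ≈ 5.2443e+5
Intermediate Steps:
V = 139/4 (V = -9/4 + 37 = 139/4 ≈ 34.750)
l(q) = 219 + 2*q**2 (l(q) = (q**2 + q*q) + 219 = (q**2 + q**2) + 219 = 2*q**2 + 219 = 219 + 2*q**2)
j(K) = -1 + K (j(K) = K - 1 = -1 + K)
P = 39981 (P = 219 + 2*(-141)**2 = 219 + 2*19881 = 219 + 39762 = 39981)
D(Y, X) = -1 + Y + 68*X*Y (D(Y, X) = (68*Y)*X + (-1 + Y) = 68*X*Y + (-1 + Y) = -1 + Y + 68*X*Y)
D(V, 205) + P = (-1 + 139/4 + 68*205*(139/4)) + 39981 = (-1 + 139/4 + 484415) + 39981 = 1937795/4 + 39981 = 2097719/4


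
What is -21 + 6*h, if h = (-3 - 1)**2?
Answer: 75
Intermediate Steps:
h = 16 (h = (-4)**2 = 16)
-21 + 6*h = -21 + 6*16 = -21 + 96 = 75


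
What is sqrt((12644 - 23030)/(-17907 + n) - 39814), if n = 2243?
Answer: I*sqrt(610539751690)/3916 ≈ 199.53*I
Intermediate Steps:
sqrt((12644 - 23030)/(-17907 + n) - 39814) = sqrt((12644 - 23030)/(-17907 + 2243) - 39814) = sqrt(-10386/(-15664) - 39814) = sqrt(-10386*(-1/15664) - 39814) = sqrt(5193/7832 - 39814) = sqrt(-311818055/7832) = I*sqrt(610539751690)/3916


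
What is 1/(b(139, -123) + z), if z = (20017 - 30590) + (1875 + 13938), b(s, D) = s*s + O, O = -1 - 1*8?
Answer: 1/24552 ≈ 4.0730e-5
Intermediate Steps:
O = -9 (O = -1 - 8 = -9)
b(s, D) = -9 + s² (b(s, D) = s*s - 9 = s² - 9 = -9 + s²)
z = 5240 (z = -10573 + 15813 = 5240)
1/(b(139, -123) + z) = 1/((-9 + 139²) + 5240) = 1/((-9 + 19321) + 5240) = 1/(19312 + 5240) = 1/24552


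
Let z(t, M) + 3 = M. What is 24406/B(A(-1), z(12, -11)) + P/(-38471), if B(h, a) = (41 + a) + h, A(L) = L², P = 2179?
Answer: 469431107/538594 ≈ 871.59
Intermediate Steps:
z(t, M) = -3 + M
B(h, a) = 41 + a + h
24406/B(A(-1), z(12, -11)) + P/(-38471) = 24406/(41 + (-3 - 11) + (-1)²) + 2179/(-38471) = 24406/(41 - 14 + 1) + 2179*(-1/38471) = 24406/28 - 2179/38471 = 24406*(1/28) - 2179/38471 = 12203/14 - 2179/38471 = 469431107/538594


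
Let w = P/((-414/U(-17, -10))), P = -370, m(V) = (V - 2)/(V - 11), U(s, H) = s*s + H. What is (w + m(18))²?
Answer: 1641303169/25921 ≈ 63319.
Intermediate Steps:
U(s, H) = H + s² (U(s, H) = s² + H = H + s²)
m(V) = (-2 + V)/(-11 + V)
w = 5735/23 (w = -370/((-414/(-10 + (-17)²))) = -370/((-414/(-10 + 289))) = -370/((-414/279)) = -370/((-414*1/279)) = -370/(-46/31) = -370*(-31/46) = 5735/23 ≈ 249.35)
(w + m(18))² = (5735/23 + (-2 + 18)/(-11 + 18))² = (5735/23 + 16/7)² = (40513/161)² = 1641303169/25921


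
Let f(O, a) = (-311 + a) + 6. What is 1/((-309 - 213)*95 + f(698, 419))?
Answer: -1/49476 ≈ -2.0212e-5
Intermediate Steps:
f(O, a) = -305 + a
1/((-309 - 213)*95 + f(698, 419)) = 1/((-309 - 213)*95 + (-305 + 419)) = 1/(-522*95 + 114) = 1/(-49590 + 114) = 1/(-49476) = -1/49476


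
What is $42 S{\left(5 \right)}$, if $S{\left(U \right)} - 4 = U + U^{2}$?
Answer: $1428$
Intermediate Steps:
$S{\left(U \right)} = 4 + U + U^{2}$ ($S{\left(U \right)} = 4 + \left(U + U^{2}\right) = 4 + U + U^{2}$)
$42 S{\left(5 \right)} = 42 \left(4 + 5 + 5^{2}\right) = 42 \left(4 + 5 + 25\right) = 42 \cdot 34 = 1428$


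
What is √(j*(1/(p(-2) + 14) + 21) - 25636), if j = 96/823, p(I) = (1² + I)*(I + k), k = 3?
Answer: 2*I*√733558907185/10699 ≈ 160.1*I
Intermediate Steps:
p(I) = (1 + I)*(3 + I) (p(I) = (1² + I)*(I + 3) = (1 + I)*(3 + I))
j = 96/823 (j = 96*(1/823) = 96/823 ≈ 0.11665)
√(j*(1/(p(-2) + 14) + 21) - 25636) = √(96*(1/((3 + (-2)² + 4*(-2)) + 14) + 21)/823 - 25636) = √(96*(1/((3 + 4 - 8) + 14) + 21)/823 - 25636) = √(96*(1/(-1 + 14) + 21)/823 - 25636) = √(96*(1/13 + 21)/823 - 25636) = √((96/823)*(274/13) - 25636) = √(26304/10699 - 25636) = √(-274253260/10699) = 2*I*√733558907185/10699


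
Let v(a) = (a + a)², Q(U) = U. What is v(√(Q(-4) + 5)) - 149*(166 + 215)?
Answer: -56765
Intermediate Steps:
v(a) = 4*a² (v(a) = (2*a)² = 4*a²)
v(√(Q(-4) + 5)) - 149*(166 + 215) = 4*(√(-4 + 5))² - 149*(166 + 215) = 4*(√1)² - 149*381 = 4*1² - 56769 = 4*1 - 56769 = 4 - 56769 = -56765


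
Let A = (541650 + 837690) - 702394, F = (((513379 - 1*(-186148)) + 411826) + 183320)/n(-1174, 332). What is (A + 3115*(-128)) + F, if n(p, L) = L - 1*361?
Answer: 6773881/29 ≈ 2.3358e+5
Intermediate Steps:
n(p, L) = -361 + L (n(p, L) = L - 361 = -361 + L)
F = -1294673/29 (F = (((513379 - 1*(-186148)) + 411826) + 183320)/(-361 + 332) = (((513379 + 186148) + 411826) + 183320)/(-29) = ((699527 + 411826) + 183320)*(-1/29) = (1111353 + 183320)*(-1/29) = 1294673*(-1/29) = -1294673/29 ≈ -44644.)
A = 676946 (A = 1379340 - 702394 = 676946)
(A + 3115*(-128)) + F = (676946 + 3115*(-128)) - 1294673/29 = (676946 - 398720) - 1294673/29 = 278226 - 1294673/29 = 6773881/29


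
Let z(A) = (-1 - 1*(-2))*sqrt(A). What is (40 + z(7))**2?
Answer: (40 + sqrt(7))**2 ≈ 1818.7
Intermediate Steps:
z(A) = sqrt(A) (z(A) = (-1 + 2)*sqrt(A) = 1*sqrt(A) = sqrt(A))
(40 + z(7))**2 = (40 + sqrt(7))**2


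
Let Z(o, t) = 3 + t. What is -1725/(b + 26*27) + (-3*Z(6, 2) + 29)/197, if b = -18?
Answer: -110083/44916 ≈ -2.4509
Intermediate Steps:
-1725/(b + 26*27) + (-3*Z(6, 2) + 29)/197 = -1725/(-18 + 26*27) + (-3*(3 + 2) + 29)/197 = -1725/(-18 + 702) + (-3*5 + 29)*(1/197) = -1725/684 + (-15 + 29)*(1/197) = -1725*1/684 + 14*(1/197) = -575/228 + 14/197 = -110083/44916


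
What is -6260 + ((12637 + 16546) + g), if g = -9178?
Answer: 13745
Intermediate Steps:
-6260 + ((12637 + 16546) + g) = -6260 + ((12637 + 16546) - 9178) = -6260 + (29183 - 9178) = -6260 + 20005 = 13745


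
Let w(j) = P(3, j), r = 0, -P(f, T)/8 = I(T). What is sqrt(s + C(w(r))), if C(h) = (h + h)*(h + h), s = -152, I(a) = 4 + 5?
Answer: 2*sqrt(5146) ≈ 143.47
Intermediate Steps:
I(a) = 9
P(f, T) = -72 (P(f, T) = -8*9 = -72)
w(j) = -72
C(h) = 4*h**2 (C(h) = (2*h)*(2*h) = 4*h**2)
sqrt(s + C(w(r))) = sqrt(-152 + 4*(-72)**2) = sqrt(-152 + 4*5184) = sqrt(-152 + 20736) = sqrt(20584) = 2*sqrt(5146)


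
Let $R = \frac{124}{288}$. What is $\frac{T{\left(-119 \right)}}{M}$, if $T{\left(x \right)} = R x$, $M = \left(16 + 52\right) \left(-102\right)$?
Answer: $\frac{217}{29376} \approx 0.007387$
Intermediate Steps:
$R = \frac{31}{72}$ ($R = 124 \cdot \frac{1}{288} = \frac{31}{72} \approx 0.43056$)
$M = -6936$ ($M = 68 \left(-102\right) = -6936$)
$T{\left(x \right)} = \frac{31 x}{72}$
$\frac{T{\left(-119 \right)}}{M} = \frac{\frac{31}{72} \left(-119\right)}{-6936} = \left(- \frac{3689}{72}\right) \left(- \frac{1}{6936}\right) = \frac{217}{29376}$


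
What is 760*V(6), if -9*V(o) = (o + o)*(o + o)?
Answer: -12160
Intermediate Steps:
V(o) = -4*o²/9 (V(o) = -(o + o)*(o + o)/9 = -2*o*2*o/9 = -4*o²/9)
760*V(6) = 760*(-4/9*6²) = 760*(-4/9*36) = 760*(-16) = -12160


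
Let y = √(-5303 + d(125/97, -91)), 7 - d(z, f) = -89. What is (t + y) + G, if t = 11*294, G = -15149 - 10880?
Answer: -22795 + I*√5207 ≈ -22795.0 + 72.16*I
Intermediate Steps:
G = -26029
d(z, f) = 96 (d(z, f) = 7 - 1*(-89) = 7 + 89 = 96)
t = 3234
y = I*√5207 (y = √(-5303 + 96) = √(-5207) = I*√5207 ≈ 72.16*I)
(t + y) + G = (3234 + I*√5207) - 26029 = -22795 + I*√5207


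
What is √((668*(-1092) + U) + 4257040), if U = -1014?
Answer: √3526570 ≈ 1877.9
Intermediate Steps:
√((668*(-1092) + U) + 4257040) = √((668*(-1092) - 1014) + 4257040) = √((-729456 - 1014) + 4257040) = √(-730470 + 4257040) = √3526570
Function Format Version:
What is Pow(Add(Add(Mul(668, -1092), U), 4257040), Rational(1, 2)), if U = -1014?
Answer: Pow(3526570, Rational(1, 2)) ≈ 1877.9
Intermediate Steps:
Pow(Add(Add(Mul(668, -1092), U), 4257040), Rational(1, 2)) = Pow(Add(Add(Mul(668, -1092), -1014), 4257040), Rational(1, 2)) = Pow(Add(Add(-729456, -1014), 4257040), Rational(1, 2)) = Pow(Add(-730470, 4257040), Rational(1, 2)) = Pow(3526570, Rational(1, 2))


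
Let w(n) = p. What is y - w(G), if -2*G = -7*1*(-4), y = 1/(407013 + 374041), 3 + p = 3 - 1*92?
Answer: 71856969/781054 ≈ 92.000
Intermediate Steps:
p = -92 (p = -3 + (3 - 1*92) = -3 + (3 - 92) = -3 - 89 = -92)
y = 1/781054 ≈ 1.2803e-6
G = -14 (G = -(-7*1)*(-4)/2 = -(-7)*(-4)/2 = -1/2*28 = -14)
w(n) = -92
y - w(G) = 1/781054 - 1*(-92) = 1/781054 + 92 = 71856969/781054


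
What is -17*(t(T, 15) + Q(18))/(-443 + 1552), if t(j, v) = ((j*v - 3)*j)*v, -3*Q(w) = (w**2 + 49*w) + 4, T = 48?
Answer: -26307670/3327 ≈ -7907.3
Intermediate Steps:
Q(w) = -4/3 - 49*w/3 - w**2/3 (Q(w) = -((w**2 + 49*w) + 4)/3 = -(4 + w**2 + 49*w)/3 = -4/3 - 49*w/3 - w**2/3)
t(j, v) = j*v*(-3 + j*v) (t(j, v) = ((-3 + j*v)*j)*v = (j*(-3 + j*v))*v = j*v*(-3 + j*v))
-17*(t(T, 15) + Q(18))/(-443 + 1552) = -17*(48*15*(-3 + 48*15) + (-4/3 - 49/3*18 - 1/3*18**2))/(-443 + 1552) = -17*(48*15*(-3 + 720) + (-4/3 - 294 - 1/3*324))/1109 = -17*(48*15*717 + (-4/3 - 294 - 108))/1109 = -17*(516240 - 1210/3)/1109 = -26307670/(3*1109) = -17*1547510/3327 = -26307670/3327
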